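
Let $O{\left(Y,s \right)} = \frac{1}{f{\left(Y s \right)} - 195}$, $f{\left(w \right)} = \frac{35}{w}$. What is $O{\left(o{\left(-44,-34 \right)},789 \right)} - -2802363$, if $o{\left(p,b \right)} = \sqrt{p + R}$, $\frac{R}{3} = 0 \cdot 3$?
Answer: $\frac{583754567024031159}{208307977265} + \frac{11046 i \sqrt{11}}{208307977265} \approx 2.8024 \cdot 10^{6} + 1.7587 \cdot 10^{-7} i$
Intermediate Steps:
$R = 0$ ($R = 3 \cdot 0 \cdot 3 = 3 \cdot 0 = 0$)
$o{\left(p,b \right)} = \sqrt{p}$ ($o{\left(p,b \right)} = \sqrt{p + 0} = \sqrt{p}$)
$O{\left(Y,s \right)} = \frac{1}{-195 + \frac{35}{Y s}}$ ($O{\left(Y,s \right)} = \frac{1}{\frac{35}{Y s} - 195} = \frac{1}{-195 + \frac{35}{Y s}}$)
$O{\left(o{\left(-44,-34 \right)},789 \right)} - -2802363 = \left(-1\right) \sqrt{-44} \cdot 789 \frac{1}{-35 + 195 \sqrt{-44} \cdot 789} - -2802363 = \left(-1\right) 2 i \sqrt{11} \cdot 789 \frac{1}{-35 + 195 \cdot 2 i \sqrt{11} \cdot 789} + 2802363 = \left(-1\right) 2 i \sqrt{11} \cdot 789 \frac{1}{-35 + 307710 i \sqrt{11}} + 2802363 = - \frac{1578 i \sqrt{11}}{-35 + 307710 i \sqrt{11}} + 2802363 = 2802363 - \frac{1578 i \sqrt{11}}{-35 + 307710 i \sqrt{11}}$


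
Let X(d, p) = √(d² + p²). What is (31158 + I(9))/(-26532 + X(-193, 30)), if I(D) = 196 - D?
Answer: -166329108/140781775 - 6269*√38149/140781775 ≈ -1.1902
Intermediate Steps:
(31158 + I(9))/(-26532 + X(-193, 30)) = (31158 + (196 - 1*9))/(-26532 + √((-193)² + 30²)) = (31158 + (196 - 9))/(-26532 + √(37249 + 900)) = (31158 + 187)/(-26532 + √38149) = 31345/(-26532 + √38149)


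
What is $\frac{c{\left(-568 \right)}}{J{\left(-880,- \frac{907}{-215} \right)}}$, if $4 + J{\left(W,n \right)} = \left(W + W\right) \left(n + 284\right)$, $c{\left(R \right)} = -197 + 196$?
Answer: $\frac{43}{21812556} \approx 1.9713 \cdot 10^{-6}$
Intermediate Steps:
$c{\left(R \right)} = -1$
$J{\left(W,n \right)} = -4 + 2 W \left(284 + n\right)$ ($J{\left(W,n \right)} = -4 + \left(W + W\right) \left(n + 284\right) = -4 + 2 W \left(284 + n\right)$)
$\frac{c{\left(-568 \right)}}{J{\left(-880,- \frac{907}{-215} \right)}} = - \frac{1}{-4 + 568 \left(-880\right) + 2 \left(-880\right) \left(- \frac{907}{-215}\right)} = - \frac{1}{-4 - 499840 + 2 \left(-880\right) \left(\left(-907\right) \left(- \frac{1}{215}\right)\right)} = - \frac{1}{-4 - 499840 + 2 \left(-880\right) \frac{907}{215}} = - \frac{1}{-4 - 499840 - \frac{319264}{43}} = - \frac{1}{- \frac{21812556}{43}} = \left(-1\right) \left(- \frac{43}{21812556}\right) = \frac{43}{21812556}$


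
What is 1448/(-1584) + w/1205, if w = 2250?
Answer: 45479/47718 ≈ 0.95308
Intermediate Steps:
1448/(-1584) + w/1205 = 1448/(-1584) + 2250/1205 = 1448*(-1/1584) + 2250*(1/1205) = -181/198 + 450/241 = 45479/47718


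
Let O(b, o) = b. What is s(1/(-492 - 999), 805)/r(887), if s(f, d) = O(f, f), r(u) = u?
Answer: -1/1322517 ≈ -7.5613e-7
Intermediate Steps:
s(f, d) = f
s(1/(-492 - 999), 805)/r(887) = 1/(-492 - 999*887) = (1/887)/(-1491) = -1/1491*1/887 = -1/1322517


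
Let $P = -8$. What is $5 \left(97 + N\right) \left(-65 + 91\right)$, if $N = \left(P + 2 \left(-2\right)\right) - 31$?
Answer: $7020$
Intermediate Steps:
$N = -43$ ($N = \left(-8 + 2 \left(-2\right)\right) - 31 = \left(-8 - 4\right) - 31 = -12 - 31 = -43$)
$5 \left(97 + N\right) \left(-65 + 91\right) = 5 \left(97 - 43\right) \left(-65 + 91\right) = 5 \cdot 54 \cdot 26 = 5 \cdot 1404 = 7020$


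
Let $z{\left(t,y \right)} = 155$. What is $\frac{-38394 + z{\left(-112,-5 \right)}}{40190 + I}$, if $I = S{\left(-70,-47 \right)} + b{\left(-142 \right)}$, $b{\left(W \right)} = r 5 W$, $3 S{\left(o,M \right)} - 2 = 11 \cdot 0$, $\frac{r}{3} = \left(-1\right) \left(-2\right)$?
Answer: $- \frac{114717}{107792} \approx -1.0642$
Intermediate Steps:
$r = 6$ ($r = 3 \left(\left(-1\right) \left(-2\right)\right) = 3 \cdot 2 = 6$)
$S{\left(o,M \right)} = \frac{2}{3}$ ($S{\left(o,M \right)} = \frac{2}{3} + \frac{11 \cdot 0}{3} = \frac{2}{3} + \frac{1}{3} \cdot 0 = \frac{2}{3} + 0 = \frac{2}{3}$)
$b{\left(W \right)} = 30 W$ ($b{\left(W \right)} = 6 \cdot 5 W = 30 W$)
$I = - \frac{12778}{3}$ ($I = \frac{2}{3} + 30 \left(-142\right) = \frac{2}{3} - 4260 = - \frac{12778}{3} \approx -4259.3$)
$\frac{-38394 + z{\left(-112,-5 \right)}}{40190 + I} = \frac{-38394 + 155}{40190 - \frac{12778}{3}} = - \frac{38239}{\frac{107792}{3}} = \left(-38239\right) \frac{3}{107792} = - \frac{114717}{107792}$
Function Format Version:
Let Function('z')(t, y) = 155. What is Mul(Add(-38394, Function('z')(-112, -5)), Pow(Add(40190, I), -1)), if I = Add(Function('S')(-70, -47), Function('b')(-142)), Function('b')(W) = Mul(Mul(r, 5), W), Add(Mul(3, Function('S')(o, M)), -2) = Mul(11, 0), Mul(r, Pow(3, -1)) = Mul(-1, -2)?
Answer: Rational(-114717, 107792) ≈ -1.0642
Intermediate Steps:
r = 6 (r = Mul(3, Mul(-1, -2)) = Mul(3, 2) = 6)
Function('S')(o, M) = Rational(2, 3) (Function('S')(o, M) = Add(Rational(2, 3), Mul(Rational(1, 3), Mul(11, 0))) = Add(Rational(2, 3), Mul(Rational(1, 3), 0)) = Add(Rational(2, 3), 0) = Rational(2, 3))
Function('b')(W) = Mul(30, W) (Function('b')(W) = Mul(Mul(6, 5), W) = Mul(30, W))
I = Rational(-12778, 3) (I = Add(Rational(2, 3), Mul(30, -142)) = Add(Rational(2, 3), -4260) = Rational(-12778, 3) ≈ -4259.3)
Mul(Add(-38394, Function('z')(-112, -5)), Pow(Add(40190, I), -1)) = Mul(Add(-38394, 155), Pow(Add(40190, Rational(-12778, 3)), -1)) = Mul(-38239, Pow(Rational(107792, 3), -1)) = Mul(-38239, Rational(3, 107792)) = Rational(-114717, 107792)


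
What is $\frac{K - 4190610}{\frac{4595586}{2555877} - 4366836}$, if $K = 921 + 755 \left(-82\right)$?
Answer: $\frac{3622188032441}{3720363699862} \approx 0.97361$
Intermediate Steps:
$K = -60989$ ($K = 921 - 61910 = -60989$)
$\frac{K - 4190610}{\frac{4595586}{2555877} - 4366836} = \frac{-60989 - 4190610}{\frac{4595586}{2555877} - 4366836} = - \frac{4251599}{4595586 \cdot \frac{1}{2555877} - 4366836} = - \frac{4251599}{\frac{1531862}{851959} - 4366836} = - \frac{4251599}{- \frac{3720363699862}{851959}} = \left(-4251599\right) \left(- \frac{851959}{3720363699862}\right) = \frac{3622188032441}{3720363699862}$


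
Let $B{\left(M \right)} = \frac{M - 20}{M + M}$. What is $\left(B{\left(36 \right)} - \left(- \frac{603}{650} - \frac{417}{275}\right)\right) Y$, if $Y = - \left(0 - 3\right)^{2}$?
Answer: $- \frac{6863}{286} \approx -23.996$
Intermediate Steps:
$B{\left(M \right)} = \frac{-20 + M}{2 M}$
$Y = -9$ ($Y = - \left(-3\right)^{2} = \left(-1\right) 9 = -9$)
$\left(B{\left(36 \right)} - \left(- \frac{603}{650} - \frac{417}{275}\right)\right) Y = \left(\frac{-20 + 36}{2 \cdot 36} - \left(- \frac{603}{650} - \frac{417}{275}\right)\right) \left(-9\right) = \left(\frac{1}{2} \cdot \frac{1}{36} \cdot 16 - - \frac{699}{286}\right) \left(-9\right) = \left(\frac{2}{9} + \left(\frac{417}{275} + \frac{603}{650}\right)\right) \left(-9\right) = \left(\frac{2}{9} + \frac{699}{286}\right) \left(-9\right) = \frac{6863}{2574} \left(-9\right) = - \frac{6863}{286}$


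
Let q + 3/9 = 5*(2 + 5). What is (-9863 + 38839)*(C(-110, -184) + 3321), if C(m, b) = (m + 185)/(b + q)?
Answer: 2694012813/28 ≈ 9.6215e+7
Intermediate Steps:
q = 104/3 (q = -⅓ + 5*(2 + 5) = -⅓ + 5*7 = -⅓ + 35 = 104/3 ≈ 34.667)
C(m, b) = (185 + m)/(104/3 + b) (C(m, b) = (m + 185)/(b + 104/3) = (185 + m)/(104/3 + b))
(-9863 + 38839)*(C(-110, -184) + 3321) = (-9863 + 38839)*(3*(185 - 110)/(104 + 3*(-184)) + 3321) = 28976*(3*75/(104 - 552) + 3321) = 28976*(3*75/(-448) + 3321) = 28976*(3*(-1/448)*75 + 3321) = 28976*(-225/448 + 3321) = 28976*(1487583/448) = 2694012813/28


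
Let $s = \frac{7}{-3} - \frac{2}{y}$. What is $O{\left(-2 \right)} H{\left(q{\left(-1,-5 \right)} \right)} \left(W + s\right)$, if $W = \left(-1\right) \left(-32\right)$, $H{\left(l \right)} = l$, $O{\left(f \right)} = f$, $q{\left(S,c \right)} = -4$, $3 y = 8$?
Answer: $\frac{694}{3} \approx 231.33$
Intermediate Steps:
$y = \frac{8}{3}$ ($y = \frac{1}{3} \cdot 8 = \frac{8}{3} \approx 2.6667$)
$s = - \frac{37}{12}$ ($s = \frac{7}{-3} - \frac{2}{\frac{8}{3}} = 7 \left(- \frac{1}{3}\right) - \frac{3}{4} = - \frac{7}{3} - \frac{3}{4} = - \frac{37}{12} \approx -3.0833$)
$W = 32$
$O{\left(-2 \right)} H{\left(q{\left(-1,-5 \right)} \right)} \left(W + s\right) = \left(-2\right) \left(-4\right) \left(32 - \frac{37}{12}\right) = 8 \cdot \frac{347}{12} = \frac{694}{3}$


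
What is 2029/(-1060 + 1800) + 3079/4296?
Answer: 2748761/794760 ≈ 3.4586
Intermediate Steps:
2029/(-1060 + 1800) + 3079/4296 = 2029/740 + 3079*(1/4296) = 2029*(1/740) + 3079/4296 = 2029/740 + 3079/4296 = 2748761/794760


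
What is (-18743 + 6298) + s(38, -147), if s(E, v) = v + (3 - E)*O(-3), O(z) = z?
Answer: -12487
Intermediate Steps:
s(E, v) = -9 + v + 3*E (s(E, v) = v + (3 - E)*(-3) = v + (-9 + 3*E) = -9 + v + 3*E)
(-18743 + 6298) + s(38, -147) = (-18743 + 6298) + (-9 - 147 + 3*38) = -12445 + (-9 - 147 + 114) = -12445 - 42 = -12487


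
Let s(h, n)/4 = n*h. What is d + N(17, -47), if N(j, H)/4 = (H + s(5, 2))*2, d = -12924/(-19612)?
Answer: -271337/4903 ≈ -55.341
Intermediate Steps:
d = 3231/4903 (d = -12924*(-1/19612) = 3231/4903 ≈ 0.65898)
s(h, n) = 4*h*n (s(h, n) = 4*(n*h) = 4*(h*n) = 4*h*n)
N(j, H) = 320 + 8*H (N(j, H) = 4*((H + 4*5*2)*2) = 4*((H + 40)*2) = 4*((40 + H)*2) = 4*(80 + 2*H) = 320 + 8*H)
d + N(17, -47) = 3231/4903 + (320 + 8*(-47)) = 3231/4903 + (320 - 376) = 3231/4903 - 56 = -271337/4903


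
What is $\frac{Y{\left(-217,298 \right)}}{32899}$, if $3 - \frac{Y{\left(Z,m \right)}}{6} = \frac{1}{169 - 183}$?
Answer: $\frac{129}{230293} \approx 0.00056016$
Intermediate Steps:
$Y{\left(Z,m \right)} = \frac{129}{7}$ ($Y{\left(Z,m \right)} = 18 - \frac{6}{169 - 183} = 18 - \frac{6}{-14} = 18 - - \frac{3}{7} = 18 + \frac{3}{7} = \frac{129}{7}$)
$\frac{Y{\left(-217,298 \right)}}{32899} = \frac{129}{7 \cdot 32899} = \frac{129}{7} \cdot \frac{1}{32899} = \frac{129}{230293}$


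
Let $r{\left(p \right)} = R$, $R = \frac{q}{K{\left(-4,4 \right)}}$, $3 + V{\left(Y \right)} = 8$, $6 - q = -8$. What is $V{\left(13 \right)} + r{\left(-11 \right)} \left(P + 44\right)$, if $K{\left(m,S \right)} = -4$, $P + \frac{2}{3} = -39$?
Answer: $- \frac{61}{6} \approx -10.167$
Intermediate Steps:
$q = 14$ ($q = 6 - -8 = 6 + 8 = 14$)
$P = - \frac{119}{3}$ ($P = - \frac{2}{3} - 39 = - \frac{119}{3} \approx -39.667$)
$V{\left(Y \right)} = 5$ ($V{\left(Y \right)} = -3 + 8 = 5$)
$R = - \frac{7}{2}$ ($R = \frac{14}{-4} = 14 \left(- \frac{1}{4}\right) = - \frac{7}{2} \approx -3.5$)
$r{\left(p \right)} = - \frac{7}{2}$
$V{\left(13 \right)} + r{\left(-11 \right)} \left(P + 44\right) = 5 - \frac{7 \left(- \frac{119}{3} + 44\right)}{2} = 5 - \frac{91}{6} = - \frac{61}{6}$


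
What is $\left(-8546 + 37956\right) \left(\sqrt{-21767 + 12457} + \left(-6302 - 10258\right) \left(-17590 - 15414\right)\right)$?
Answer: $16073924918400 + 205870 i \sqrt{190} \approx 1.6074 \cdot 10^{13} + 2.8377 \cdot 10^{6} i$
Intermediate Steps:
$\left(-8546 + 37956\right) \left(\sqrt{-21767 + 12457} + \left(-6302 - 10258\right) \left(-17590 - 15414\right)\right) = 29410 \left(\sqrt{-9310} + \left(-6302 - 10258\right) \left(-33004\right)\right) = 29410 \left(7 i \sqrt{190} - -546546240\right) = 29410 \left(7 i \sqrt{190} + 546546240\right) = 29410 \left(546546240 + 7 i \sqrt{190}\right) = 16073924918400 + 205870 i \sqrt{190}$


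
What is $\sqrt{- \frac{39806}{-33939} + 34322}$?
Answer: $\frac{2 \sqrt{122022663679}}{3771} \approx 185.27$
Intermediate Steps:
$\sqrt{- \frac{39806}{-33939} + 34322} = \sqrt{\left(-39806\right) \left(- \frac{1}{33939}\right) + 34322} = \sqrt{\frac{39806}{33939} + 34322} = \sqrt{\frac{1164894164}{33939}} = \frac{2 \sqrt{122022663679}}{3771}$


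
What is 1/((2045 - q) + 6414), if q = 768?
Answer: 1/7691 ≈ 0.00013002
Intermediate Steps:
1/((2045 - q) + 6414) = 1/((2045 - 1*768) + 6414) = 1/((2045 - 768) + 6414) = 1/(1277 + 6414) = 1/7691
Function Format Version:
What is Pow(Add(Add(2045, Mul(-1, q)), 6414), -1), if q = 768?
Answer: Rational(1, 7691) ≈ 0.00013002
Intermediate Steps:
Pow(Add(Add(2045, Mul(-1, q)), 6414), -1) = Pow(Add(Add(2045, Mul(-1, 768)), 6414), -1) = Pow(Add(Add(2045, -768), 6414), -1) = Pow(Add(1277, 6414), -1) = Pow(7691, -1) = Rational(1, 7691)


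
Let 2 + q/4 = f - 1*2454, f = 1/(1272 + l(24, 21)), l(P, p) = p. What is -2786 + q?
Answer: -16304726/1293 ≈ -12610.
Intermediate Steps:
f = 1/1293 (f = 1/(1272 + 21) = 1/1293 ≈ 0.00077340)
q = -12702428/1293 (q = -8 + 4*(1/1293 - 1*2454) = -8 + 4*(1/1293 - 2454) = -8 + 4*(-3173021/1293) = -8 - 12692084/1293 = -12702428/1293 ≈ -9824.0)
-2786 + q = -2786 - 12702428/1293 = -16304726/1293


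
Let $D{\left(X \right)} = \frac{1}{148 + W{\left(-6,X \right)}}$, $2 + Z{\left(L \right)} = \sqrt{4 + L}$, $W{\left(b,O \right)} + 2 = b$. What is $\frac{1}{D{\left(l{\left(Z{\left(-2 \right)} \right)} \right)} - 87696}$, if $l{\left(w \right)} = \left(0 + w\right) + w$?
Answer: $- \frac{140}{12277439} \approx -1.1403 \cdot 10^{-5}$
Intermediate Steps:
$W{\left(b,O \right)} = -2 + b$
$Z{\left(L \right)} = -2 + \sqrt{4 + L}$
$l{\left(w \right)} = 2 w$ ($l{\left(w \right)} = w + w = 2 w$)
$D{\left(X \right)} = \frac{1}{140}$ ($D{\left(X \right)} = \frac{1}{148 - 8} = \frac{1}{140}$)
$\frac{1}{D{\left(l{\left(Z{\left(-2 \right)} \right)} \right)} - 87696} = \frac{1}{\frac{1}{140} - 87696} = \frac{1}{- \frac{12277439}{140}} = - \frac{140}{12277439}$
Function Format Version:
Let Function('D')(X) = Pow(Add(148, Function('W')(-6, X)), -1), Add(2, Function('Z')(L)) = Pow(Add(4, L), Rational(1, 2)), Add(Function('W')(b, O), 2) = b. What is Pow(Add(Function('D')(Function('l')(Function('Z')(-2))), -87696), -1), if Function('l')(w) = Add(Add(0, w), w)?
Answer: Rational(-140, 12277439) ≈ -1.1403e-5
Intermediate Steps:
Function('W')(b, O) = Add(-2, b)
Function('Z')(L) = Add(-2, Pow(Add(4, L), Rational(1, 2)))
Function('l')(w) = Mul(2, w) (Function('l')(w) = Add(w, w) = Mul(2, w))
Function('D')(X) = Rational(1, 140) (Function('D')(X) = Pow(Add(148, Add(-2, -6)), -1) = Pow(Add(148, -8), -1) = Pow(140, -1) = Rational(1, 140))
Pow(Add(Function('D')(Function('l')(Function('Z')(-2))), -87696), -1) = Pow(Add(Rational(1, 140), -87696), -1) = Pow(Rational(-12277439, 140), -1) = Rational(-140, 12277439)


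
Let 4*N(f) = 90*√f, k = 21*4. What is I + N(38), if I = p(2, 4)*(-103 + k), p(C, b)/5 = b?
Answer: -380 + 45*√38/2 ≈ -241.30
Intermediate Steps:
p(C, b) = 5*b
k = 84
N(f) = 45*√f/2 (N(f) = (90*√f)/4 = 45*√f/2)
I = -380 (I = (5*4)*(-103 + 84) = 20*(-19) = -380)
I + N(38) = -380 + 45*√38/2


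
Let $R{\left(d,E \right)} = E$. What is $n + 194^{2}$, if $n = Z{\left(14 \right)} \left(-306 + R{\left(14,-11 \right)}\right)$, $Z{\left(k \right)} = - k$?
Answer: $42074$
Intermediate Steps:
$n = 4438$ ($n = \left(-1\right) 14 \left(-306 - 11\right) = \left(-14\right) \left(-317\right) = 4438$)
$n + 194^{2} = 4438 + 194^{2} = 4438 + 37636 = 42074$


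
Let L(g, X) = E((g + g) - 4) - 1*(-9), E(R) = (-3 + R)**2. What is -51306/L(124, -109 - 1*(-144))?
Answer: -25653/29045 ≈ -0.88322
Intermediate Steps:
L(g, X) = 9 + (-7 + 2*g)**2 (L(g, X) = (-3 + ((g + g) - 4))**2 - 1*(-9) = (-3 + (2*g - 4))**2 + 9 = (-3 + (-4 + 2*g))**2 + 9 = (-7 + 2*g)**2 + 9 = 9 + (-7 + 2*g)**2)
-51306/L(124, -109 - 1*(-144)) = -51306/(9 + (-7 + 2*124)**2) = -51306/(9 + (-7 + 248)**2) = -51306/(9 + 241**2) = -51306/(9 + 58081) = -51306/58090 = -51306*1/58090 = -25653/29045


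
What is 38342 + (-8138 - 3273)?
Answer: 26931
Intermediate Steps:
38342 + (-8138 - 3273) = 38342 - 11411 = 26931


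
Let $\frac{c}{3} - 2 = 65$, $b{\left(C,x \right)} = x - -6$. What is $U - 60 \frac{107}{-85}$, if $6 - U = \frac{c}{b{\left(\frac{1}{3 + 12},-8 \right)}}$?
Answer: $\frac{6189}{34} \approx 182.03$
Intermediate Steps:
$b{\left(C,x \right)} = 6 + x$ ($b{\left(C,x \right)} = x + 6 = 6 + x$)
$c = 201$ ($c = 6 + 3 \cdot 65 = 6 + 195 = 201$)
$U = \frac{213}{2}$ ($U = 6 - \frac{201}{6 - 8} = 6 - \frac{201}{-2} = 6 - 201 \left(- \frac{1}{2}\right) = 6 - - \frac{201}{2} = 6 + \frac{201}{2} = \frac{213}{2} \approx 106.5$)
$U - 60 \frac{107}{-85} = \frac{213}{2} - 60 \frac{107}{-85} = \frac{213}{2} - 60 \cdot 107 \left(- \frac{1}{85}\right) = \frac{213}{2} - - \frac{1284}{17} = \frac{213}{2} + \frac{1284}{17} = \frac{6189}{34}$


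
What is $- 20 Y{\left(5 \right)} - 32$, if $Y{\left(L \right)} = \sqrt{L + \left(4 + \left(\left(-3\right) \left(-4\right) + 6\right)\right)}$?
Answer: $-32 - 60 \sqrt{3} \approx -135.92$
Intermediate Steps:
$Y{\left(L \right)} = \sqrt{22 + L}$ ($Y{\left(L \right)} = \sqrt{L + \left(4 + \left(12 + 6\right)\right)} = \sqrt{L + \left(4 + 18\right)} = \sqrt{L + 22} = \sqrt{22 + L}$)
$- 20 Y{\left(5 \right)} - 32 = - 20 \sqrt{22 + 5} - 32 = - 20 \sqrt{27} - 32 = - 20 \cdot 3 \sqrt{3} - 32 = - 60 \sqrt{3} - 32 = -32 - 60 \sqrt{3}$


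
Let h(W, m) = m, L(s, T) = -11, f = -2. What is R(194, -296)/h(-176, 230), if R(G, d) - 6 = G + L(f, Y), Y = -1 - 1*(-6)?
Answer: 189/230 ≈ 0.82174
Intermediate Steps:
Y = 5 (Y = -1 + 6 = 5)
R(G, d) = -5 + G (R(G, d) = 6 + (G - 11) = 6 + (-11 + G) = -5 + G)
R(194, -296)/h(-176, 230) = (-5 + 194)/230 = 189*(1/230) = 189/230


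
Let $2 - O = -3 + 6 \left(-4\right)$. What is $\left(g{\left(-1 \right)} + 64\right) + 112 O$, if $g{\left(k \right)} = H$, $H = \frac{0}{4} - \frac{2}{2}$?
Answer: $3311$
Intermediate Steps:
$O = 29$ ($O = 2 - \left(-3 + 6 \left(-4\right)\right) = 2 - \left(-3 - 24\right) = 2 - -27 = 2 + 27 = 29$)
$H = -1$ ($H = 0 \cdot \frac{1}{4} - 1 = 0 - 1 = -1$)
$g{\left(k \right)} = -1$
$\left(g{\left(-1 \right)} + 64\right) + 112 O = \left(-1 + 64\right) + 112 \cdot 29 = 63 + 3248 = 3311$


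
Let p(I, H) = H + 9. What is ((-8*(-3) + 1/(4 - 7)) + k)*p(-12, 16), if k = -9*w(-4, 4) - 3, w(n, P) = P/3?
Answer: 650/3 ≈ 216.67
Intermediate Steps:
w(n, P) = P/3 (w(n, P) = P*(⅓) = P/3)
k = -15 (k = -3*4 - 3 = -9*4/3 - 3 = -12 - 3 = -15)
p(I, H) = 9 + H
((-8*(-3) + 1/(4 - 7)) + k)*p(-12, 16) = ((-8*(-3) + 1/(4 - 7)) - 15)*(9 + 16) = ((24 + 1/(-3)) - 15)*25 = ((24 - ⅓) - 15)*25 = (71/3 - 15)*25 = (26/3)*25 = 650/3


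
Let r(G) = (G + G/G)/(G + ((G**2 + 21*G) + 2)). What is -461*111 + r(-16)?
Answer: -4810059/94 ≈ -51171.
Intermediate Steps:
r(G) = (1 + G)/(2 + G**2 + 22*G) (r(G) = (G + 1)/(G + (2 + G**2 + 21*G)) = (1 + G)/(2 + G**2 + 22*G))
-461*111 + r(-16) = -461*111 + (1 - 16)/(2 + (-16)**2 + 22*(-16)) = -51171 - 15/(2 + 256 - 352) = -51171 - 15/(-94) = -51171 - 1/94*(-15) = -51171 + 15/94 = -4810059/94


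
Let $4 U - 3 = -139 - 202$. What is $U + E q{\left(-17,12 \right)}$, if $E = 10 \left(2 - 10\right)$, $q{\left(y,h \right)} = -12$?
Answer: $\frac{1751}{2} \approx 875.5$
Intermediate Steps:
$U = - \frac{169}{2}$ ($U = \frac{3}{4} + \frac{-139 - 202}{4} = \frac{3}{4} + \frac{1}{4} \left(-341\right) = \frac{3}{4} - \frac{341}{4} = - \frac{169}{2} \approx -84.5$)
$E = -80$ ($E = 10 \left(-8\right) = -80$)
$U + E q{\left(-17,12 \right)} = - \frac{169}{2} - -960 = - \frac{169}{2} + 960 = \frac{1751}{2}$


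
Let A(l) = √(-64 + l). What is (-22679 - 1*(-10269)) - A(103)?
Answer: -12410 - √39 ≈ -12416.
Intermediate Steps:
(-22679 - 1*(-10269)) - A(103) = (-22679 - 1*(-10269)) - √(-64 + 103) = (-22679 + 10269) - √39 = -12410 - √39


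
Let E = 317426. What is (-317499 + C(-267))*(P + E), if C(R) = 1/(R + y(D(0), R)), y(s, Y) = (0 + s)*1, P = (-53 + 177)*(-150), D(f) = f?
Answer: -25332147597284/267 ≈ -9.4877e+10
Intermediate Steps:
P = -18600 (P = 124*(-150) = -18600)
y(s, Y) = s (y(s, Y) = s*1 = s)
C(R) = 1/R (C(R) = 1/(R + 0) = 1/R)
(-317499 + C(-267))*(P + E) = (-317499 + 1/(-267))*(-18600 + 317426) = (-317499 - 1/267)*298826 = -84772234/267*298826 = -25332147597284/267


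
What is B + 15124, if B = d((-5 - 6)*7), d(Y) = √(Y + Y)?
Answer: 15124 + I*√154 ≈ 15124.0 + 12.41*I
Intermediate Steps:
d(Y) = √2*√Y (d(Y) = √(2*Y) = √2*√Y)
B = I*√154 (B = √2*√((-5 - 6)*7) = √2*√(-11*7) = √2*√(-77) = √2*(I*√77) = I*√154 ≈ 12.41*I)
B + 15124 = I*√154 + 15124 = 15124 + I*√154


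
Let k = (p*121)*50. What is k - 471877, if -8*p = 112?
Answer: -556577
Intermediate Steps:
p = -14 (p = -1/8*112 = -14)
k = -84700 (k = -14*121*50 = -1694*50 = -84700)
k - 471877 = -84700 - 471877 = -556577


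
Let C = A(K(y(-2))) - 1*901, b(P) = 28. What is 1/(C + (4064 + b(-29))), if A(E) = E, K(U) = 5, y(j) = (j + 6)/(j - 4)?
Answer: 1/3196 ≈ 0.00031289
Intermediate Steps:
y(j) = (6 + j)/(-4 + j)
C = -896 (C = 5 - 1*901 = 5 - 901 = -896)
1/(C + (4064 + b(-29))) = 1/(-896 + (4064 + 28)) = 1/(-896 + 4092) = 1/3196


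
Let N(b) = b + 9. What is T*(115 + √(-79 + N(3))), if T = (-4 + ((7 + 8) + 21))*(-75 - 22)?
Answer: -356960 - 3104*I*√67 ≈ -3.5696e+5 - 25407.0*I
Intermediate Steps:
N(b) = 9 + b
T = -3104 (T = (-4 + (15 + 21))*(-97) = (-4 + 36)*(-97) = 32*(-97) = -3104)
T*(115 + √(-79 + N(3))) = -3104*(115 + √(-79 + (9 + 3))) = -3104*(115 + √(-79 + 12)) = -3104*(115 + √(-67)) = -3104*(115 + I*√67) = -356960 - 3104*I*√67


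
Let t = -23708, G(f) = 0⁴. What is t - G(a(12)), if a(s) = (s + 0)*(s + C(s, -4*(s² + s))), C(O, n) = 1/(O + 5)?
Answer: -23708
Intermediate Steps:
C(O, n) = 1/(5 + O)
a(s) = s*(s + 1/(5 + s)) (a(s) = (s + 0)*(s + 1/(5 + s)) = s*(s + 1/(5 + s)))
G(f) = 0
t - G(a(12)) = -23708 - 1*0 = -23708 + 0 = -23708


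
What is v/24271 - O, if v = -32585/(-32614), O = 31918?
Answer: -25265471475107/791574394 ≈ -31918.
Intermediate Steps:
v = 32585/32614 (v = -32585*(-1/32614) = 32585/32614 ≈ 0.99911)
v/24271 - O = (32585/32614)/24271 - 1*31918 = (32585/32614)*(1/24271) - 31918 = 32585/791574394 - 31918 = -25265471475107/791574394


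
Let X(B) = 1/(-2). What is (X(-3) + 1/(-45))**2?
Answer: 2209/8100 ≈ 0.27272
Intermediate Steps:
X(B) = -1/2
(X(-3) + 1/(-45))**2 = (-1/2 + 1/(-45))**2 = (-1/2 - 1/45)**2 = (-47/90)**2 = 2209/8100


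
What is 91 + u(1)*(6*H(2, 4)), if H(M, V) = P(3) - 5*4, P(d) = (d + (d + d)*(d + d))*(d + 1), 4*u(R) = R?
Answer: 295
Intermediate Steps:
u(R) = R/4
P(d) = (1 + d)*(d + 4*d²) (P(d) = (d + (2*d)*(2*d))*(1 + d) = (d + 4*d²)*(1 + d) = (1 + d)*(d + 4*d²))
H(M, V) = 136 (H(M, V) = 3*(1 + 4*3² + 5*3) - 5*4 = 3*(1 + 4*9 + 15) - 20 = 3*(1 + 36 + 15) - 20 = 3*52 - 20 = 156 - 20 = 136)
91 + u(1)*(6*H(2, 4)) = 91 + ((¼)*1)*(6*136) = 91 + (¼)*816 = 91 + 204 = 295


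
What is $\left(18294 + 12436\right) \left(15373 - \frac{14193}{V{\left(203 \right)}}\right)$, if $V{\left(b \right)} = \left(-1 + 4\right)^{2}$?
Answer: $423951080$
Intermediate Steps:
$V{\left(b \right)} = 9$ ($V{\left(b \right)} = 3^{2} = 9$)
$\left(18294 + 12436\right) \left(15373 - \frac{14193}{V{\left(203 \right)}}\right) = \left(18294 + 12436\right) \left(15373 - \frac{14193}{9}\right) = 30730 \left(15373 - 1577\right) = 30730 \cdot 13796 = 423951080$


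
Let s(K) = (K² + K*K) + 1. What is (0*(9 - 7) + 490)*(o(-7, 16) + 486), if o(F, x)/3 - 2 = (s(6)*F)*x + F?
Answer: -11787930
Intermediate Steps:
s(K) = 1 + 2*K² (s(K) = (K² + K²) + 1 = 2*K² + 1 = 1 + 2*K²)
o(F, x) = 6 + 3*F + 219*F*x (o(F, x) = 6 + 3*(((1 + 2*6²)*F)*x + F) = 6 + 3*(((1 + 2*36)*F)*x + F) = 6 + 3*(((1 + 72)*F)*x + F) = 6 + 3*((73*F)*x + F) = 6 + 3*(73*F*x + F) = 6 + 3*(F + 73*F*x) = 6 + (3*F + 219*F*x) = 6 + 3*F + 219*F*x)
(0*(9 - 7) + 490)*(o(-7, 16) + 486) = (0*(9 - 7) + 490)*((6 + 3*(-7) + 219*(-7)*16) + 486) = (0*2 + 490)*((6 - 21 - 24528) + 486) = (0 + 490)*(-24543 + 486) = 490*(-24057) = -11787930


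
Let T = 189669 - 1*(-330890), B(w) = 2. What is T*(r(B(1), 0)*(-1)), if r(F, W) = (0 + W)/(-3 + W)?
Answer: 0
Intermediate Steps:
T = 520559 (T = 189669 + 330890 = 520559)
r(F, W) = W/(-3 + W)
T*(r(B(1), 0)*(-1)) = 520559*((0/(-3 + 0))*(-1)) = 520559*((0/(-3))*(-1)) = 520559*((0*(-⅓))*(-1)) = 520559*(0*(-1)) = 520559*0 = 0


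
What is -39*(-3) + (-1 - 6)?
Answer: 110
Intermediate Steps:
-39*(-3) + (-1 - 6) = -13*(-9) - 7 = 117 - 7 = 110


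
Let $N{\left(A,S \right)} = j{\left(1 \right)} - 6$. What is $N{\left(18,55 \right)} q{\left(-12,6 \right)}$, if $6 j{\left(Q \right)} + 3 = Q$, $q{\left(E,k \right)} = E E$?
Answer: $-912$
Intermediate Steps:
$q{\left(E,k \right)} = E^{2}$
$j{\left(Q \right)} = - \frac{1}{2} + \frac{Q}{6}$
$N{\left(A,S \right)} = - \frac{19}{3}$ ($N{\left(A,S \right)} = \left(- \frac{1}{2} + \frac{1}{6} \cdot 1\right) - 6 = \left(- \frac{1}{2} + \frac{1}{6}\right) - 6 = - \frac{1}{3} - 6 = - \frac{19}{3}$)
$N{\left(18,55 \right)} q{\left(-12,6 \right)} = - \frac{19 \left(-12\right)^{2}}{3} = \left(- \frac{19}{3}\right) 144 = -912$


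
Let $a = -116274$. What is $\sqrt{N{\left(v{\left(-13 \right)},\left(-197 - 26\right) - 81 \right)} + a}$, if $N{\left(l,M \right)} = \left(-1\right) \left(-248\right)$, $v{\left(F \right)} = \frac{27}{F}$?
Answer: $i \sqrt{116026} \approx 340.63 i$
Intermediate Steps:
$N{\left(l,M \right)} = 248$
$\sqrt{N{\left(v{\left(-13 \right)},\left(-197 - 26\right) - 81 \right)} + a} = \sqrt{248 - 116274} = \sqrt{-116026} = i \sqrt{116026}$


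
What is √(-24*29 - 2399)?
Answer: I*√3095 ≈ 55.633*I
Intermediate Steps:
√(-24*29 - 2399) = √(-696 - 2399) = √(-3095) = I*√3095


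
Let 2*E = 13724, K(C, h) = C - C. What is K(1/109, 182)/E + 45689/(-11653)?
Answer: -45689/11653 ≈ -3.9208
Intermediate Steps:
K(C, h) = 0
E = 6862 (E = (1/2)*13724 = 6862)
K(1/109, 182)/E + 45689/(-11653) = 0/6862 + 45689/(-11653) = 0*(1/6862) + 45689*(-1/11653) = 0 - 45689/11653 = -45689/11653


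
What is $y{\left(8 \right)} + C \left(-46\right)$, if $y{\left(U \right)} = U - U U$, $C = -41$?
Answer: $1830$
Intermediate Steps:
$y{\left(U \right)} = U - U^{2}$
$y{\left(8 \right)} + C \left(-46\right) = 8 \left(1 - 8\right) - -1886 = 8 \left(1 - 8\right) + 1886 = 8 \left(-7\right) + 1886 = -56 + 1886 = 1830$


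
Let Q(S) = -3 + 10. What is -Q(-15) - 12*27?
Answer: -331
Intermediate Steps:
Q(S) = 7
-Q(-15) - 12*27 = -1*7 - 12*27 = -7 - 324 = -331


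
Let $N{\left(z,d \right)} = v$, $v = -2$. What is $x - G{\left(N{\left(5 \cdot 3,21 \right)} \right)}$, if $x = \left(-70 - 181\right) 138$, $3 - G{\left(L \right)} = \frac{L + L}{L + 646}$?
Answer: $- \frac{5577202}{161} \approx -34641.0$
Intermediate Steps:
$N{\left(z,d \right)} = -2$
$G{\left(L \right)} = 3 - \frac{2 L}{646 + L}$ ($G{\left(L \right)} = 3 - \frac{L + L}{L + 646} = 3 - \frac{2 L}{646 + L}$)
$x = -34638$ ($x = \left(-251\right) 138 = -34638$)
$x - G{\left(N{\left(5 \cdot 3,21 \right)} \right)} = -34638 - \frac{1938 - 2}{646 - 2} = -34638 - \frac{1}{644} \cdot 1936 = -34638 - \frac{484}{161} = - \frac{5577202}{161}$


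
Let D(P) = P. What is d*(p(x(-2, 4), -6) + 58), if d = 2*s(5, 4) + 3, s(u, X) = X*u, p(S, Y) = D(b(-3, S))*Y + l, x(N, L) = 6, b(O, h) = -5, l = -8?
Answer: 3440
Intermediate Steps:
p(S, Y) = -8 - 5*Y (p(S, Y) = -5*Y - 8 = -8 - 5*Y)
d = 43 (d = 2*(4*5) + 3 = 2*20 + 3 = 40 + 3 = 43)
d*(p(x(-2, 4), -6) + 58) = 43*((-8 - 5*(-6)) + 58) = 43*((-8 + 30) + 58) = 43*(22 + 58) = 43*80 = 3440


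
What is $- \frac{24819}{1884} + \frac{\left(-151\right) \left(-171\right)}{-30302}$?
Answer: $- \frac{133452017}{9514828} \approx -14.026$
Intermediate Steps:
$- \frac{24819}{1884} + \frac{\left(-151\right) \left(-171\right)}{-30302} = \left(-24819\right) \frac{1}{1884} + 25821 \left(- \frac{1}{30302}\right) = - \frac{8273}{628} - \frac{25821}{30302} = - \frac{133452017}{9514828}$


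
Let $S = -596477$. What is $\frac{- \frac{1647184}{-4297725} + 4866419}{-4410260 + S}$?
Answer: $- \frac{20914532243959}{21517578773325} \approx -0.97197$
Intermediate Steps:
$\frac{- \frac{1647184}{-4297725} + 4866419}{-4410260 + S} = \frac{- \frac{1647184}{-4297725} + 4866419}{-4410260 - 596477} = \frac{\left(-1647184\right) \left(- \frac{1}{4297725}\right) + 4866419}{-5006737} = \left(\frac{1647184}{4297725} + 4866419\right) \left(- \frac{1}{5006737}\right) = \frac{20914532243959}{4297725} \left(- \frac{1}{5006737}\right) = - \frac{20914532243959}{21517578773325}$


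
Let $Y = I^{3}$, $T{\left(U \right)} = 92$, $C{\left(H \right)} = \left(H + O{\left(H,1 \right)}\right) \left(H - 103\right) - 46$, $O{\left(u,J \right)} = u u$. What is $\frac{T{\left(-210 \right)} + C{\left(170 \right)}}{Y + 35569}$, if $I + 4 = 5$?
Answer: $\frac{973868}{17785} \approx 54.758$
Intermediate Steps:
$I = 1$ ($I = -4 + 5 = 1$)
$O{\left(u,J \right)} = u^{2}$
$C{\left(H \right)} = -46 + \left(-103 + H\right) \left(H + H^{2}\right)$ ($C{\left(H \right)} = \left(H + H^{2}\right) \left(H - 103\right) - 46 = \left(H + H^{2}\right) \left(-103 + H\right) - 46 = \left(-103 + H\right) \left(H + H^{2}\right) - 46 = -46 + \left(-103 + H\right) \left(H + H^{2}\right)$)
$Y = 1$ ($Y = 1^{3} = 1$)
$\frac{T{\left(-210 \right)} + C{\left(170 \right)}}{Y + 35569} = \frac{92 - \left(17556 - 4913000 + 2947800\right)}{1 + 35569} = \frac{92 - -1947644}{35570} = \left(92 - -1947644\right) \frac{1}{35570} = \left(92 + 1947644\right) \frac{1}{35570} = 1947736 \cdot \frac{1}{35570} = \frac{973868}{17785}$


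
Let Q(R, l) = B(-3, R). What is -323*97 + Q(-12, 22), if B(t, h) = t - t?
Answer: -31331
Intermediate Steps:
B(t, h) = 0
Q(R, l) = 0
-323*97 + Q(-12, 22) = -323*97 + 0 = -31331 + 0 = -31331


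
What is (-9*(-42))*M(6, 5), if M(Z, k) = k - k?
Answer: 0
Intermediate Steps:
M(Z, k) = 0
(-9*(-42))*M(6, 5) = -9*(-42)*0 = 378*0 = 0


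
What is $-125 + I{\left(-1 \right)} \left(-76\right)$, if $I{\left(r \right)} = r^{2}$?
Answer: $-201$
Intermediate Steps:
$-125 + I{\left(-1 \right)} \left(-76\right) = -125 + \left(-1\right)^{2} \left(-76\right) = -125 + 1 \left(-76\right) = -125 - 76 = -201$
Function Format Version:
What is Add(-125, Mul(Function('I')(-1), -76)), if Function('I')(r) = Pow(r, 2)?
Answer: -201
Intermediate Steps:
Add(-125, Mul(Function('I')(-1), -76)) = Add(-125, Mul(Pow(-1, 2), -76)) = Add(-125, Mul(1, -76)) = Add(-125, -76) = -201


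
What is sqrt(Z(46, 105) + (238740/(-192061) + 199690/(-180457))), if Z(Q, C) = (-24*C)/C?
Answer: I*sqrt(31651932215519866866886)/34658751877 ≈ 5.1332*I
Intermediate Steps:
Z(Q, C) = -24
sqrt(Z(46, 105) + (238740/(-192061) + 199690/(-180457))) = sqrt(-24 + (238740/(-192061) + 199690/(-180457))) = sqrt(-24 + (238740*(-1/192061) + 199690*(-1/180457))) = sqrt(-24 + (-238740/192061 - 199690/180457)) = sqrt(-24 - 81434965270/34658751877) = sqrt(-913245010318/34658751877) = I*sqrt(31651932215519866866886)/34658751877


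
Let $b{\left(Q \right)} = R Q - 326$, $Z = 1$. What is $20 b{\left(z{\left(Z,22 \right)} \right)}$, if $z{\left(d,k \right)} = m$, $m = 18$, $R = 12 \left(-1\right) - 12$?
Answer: $-15160$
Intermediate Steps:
$R = -24$ ($R = -12 - 12 = -24$)
$z{\left(d,k \right)} = 18$
$b{\left(Q \right)} = -326 - 24 Q$ ($b{\left(Q \right)} = - 24 Q - 326 = -326 - 24 Q$)
$20 b{\left(z{\left(Z,22 \right)} \right)} = 20 \left(-326 - 432\right) = 20 \left(-758\right) = -15160$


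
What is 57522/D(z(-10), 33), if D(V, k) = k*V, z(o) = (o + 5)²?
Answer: 19174/275 ≈ 69.724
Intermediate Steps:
z(o) = (5 + o)²
D(V, k) = V*k
57522/D(z(-10), 33) = 57522/(((5 - 10)²*33)) = 57522/(((-5)²*33)) = 57522/((25*33)) = 57522/825 = 57522*(1/825) = 19174/275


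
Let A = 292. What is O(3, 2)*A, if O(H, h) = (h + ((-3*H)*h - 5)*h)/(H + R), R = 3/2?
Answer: -25696/9 ≈ -2855.1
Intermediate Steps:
R = 3/2 (R = 3*(½) = 3/2 ≈ 1.5000)
O(H, h) = (h + h*(-5 - 3*H*h))/(3/2 + H) (O(H, h) = (h + ((-3*H)*h - 5)*h)/(H + 3/2) = (h + (-3*H*h - 5)*h)/(3/2 + H) = (h + (-5 - 3*H*h)*h)/(3/2 + H) = (h + h*(-5 - 3*H*h))/(3/2 + H))
O(3, 2)*A = -2*2*(4 + 3*3*2)/(3 + 2*3)*292 = -2*2*(4 + 18)/(3 + 6)*292 = -2*2*22/9*292 = -2*2*⅑*22*292 = -88/9*292 = -25696/9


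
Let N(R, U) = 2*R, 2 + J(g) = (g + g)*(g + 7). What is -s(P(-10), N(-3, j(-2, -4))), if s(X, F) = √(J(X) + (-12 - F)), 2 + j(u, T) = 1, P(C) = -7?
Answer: -2*I*√2 ≈ -2.8284*I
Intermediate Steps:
j(u, T) = -1 (j(u, T) = -2 + 1 = -1)
J(g) = -2 + 2*g*(7 + g) (J(g) = -2 + (g + g)*(g + 7) = -2 + (2*g)*(7 + g) = -2 + 2*g*(7 + g))
s(X, F) = √(-14 - F + 2*X² + 14*X) (s(X, F) = √((-2 + 2*X² + 14*X) + (-12 - F)) = √(-14 - F + 2*X² + 14*X))
-s(P(-10), N(-3, j(-2, -4))) = -√(-14 - 2*(-3) + 2*(-7)² + 14*(-7)) = -√(-14 - 1*(-6) + 2*49 - 98) = -√(-14 + 6 + 98 - 98) = -√(-8) = -2*I*√2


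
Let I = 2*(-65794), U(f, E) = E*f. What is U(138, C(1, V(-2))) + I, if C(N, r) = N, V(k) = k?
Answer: -131450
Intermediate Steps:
I = -131588
U(138, C(1, V(-2))) + I = 1*138 - 131588 = 138 - 131588 = -131450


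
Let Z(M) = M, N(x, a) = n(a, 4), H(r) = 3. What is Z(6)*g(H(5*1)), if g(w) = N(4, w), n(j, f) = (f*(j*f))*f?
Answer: 1152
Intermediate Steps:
n(j, f) = j*f³ (n(j, f) = (f*(f*j))*f = (j*f²)*f = j*f³)
N(x, a) = 64*a (N(x, a) = a*4³ = a*64 = 64*a)
g(w) = 64*w
Z(6)*g(H(5*1)) = 6*(64*3) = 6*192 = 1152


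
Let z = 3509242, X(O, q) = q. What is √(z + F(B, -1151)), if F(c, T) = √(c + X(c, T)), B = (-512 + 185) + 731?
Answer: √(3509242 + 3*I*√83) ≈ 1873.3 + 0.007*I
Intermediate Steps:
B = 404 (B = -327 + 731 = 404)
F(c, T) = √(T + c) (F(c, T) = √(c + T) = √(T + c))
√(z + F(B, -1151)) = √(3509242 + √(-1151 + 404)) = √(3509242 + √(-747)) = √(3509242 + 3*I*√83)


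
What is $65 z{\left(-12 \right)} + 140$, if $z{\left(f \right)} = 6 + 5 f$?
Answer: $-3370$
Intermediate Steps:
$65 z{\left(-12 \right)} + 140 = 65 \left(6 + 5 \left(-12\right)\right) + 140 = 65 \left(6 - 60\right) + 140 = 65 \left(-54\right) + 140 = -3510 + 140 = -3370$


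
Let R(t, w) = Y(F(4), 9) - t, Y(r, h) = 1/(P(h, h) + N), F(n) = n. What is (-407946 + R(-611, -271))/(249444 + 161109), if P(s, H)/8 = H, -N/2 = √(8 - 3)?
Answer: -525869467/530023923 + √5/1060047846 ≈ -0.99216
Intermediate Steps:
N = -2*√5 (N = -2*√(8 - 3) = -2*√5 ≈ -4.4721)
P(s, H) = 8*H
Y(r, h) = 1/(-2*√5 + 8*h) (Y(r, h) = 1/(8*h - 2*√5) = 1/(-2*√5 + 8*h))
R(t, w) = 1/(2*(36 - √5)) - t (R(t, w) = 1/(2*(-√5 + 4*9)) - t = 1/(2*(-√5 + 36)) - t = 1/(2*(36 - √5)) - t)
(-407946 + R(-611, -271))/(249444 + 161109) = (-407946 + (18/1291 - 1*(-611) + √5/2582))/(249444 + 161109) = (-407946 + (18/1291 + 611 + √5/2582))/410553 = (-407946 + (788819/1291 + √5/2582))*(1/410553) = (-525869467/1291 + √5/2582)*(1/410553) = -525869467/530023923 + √5/1060047846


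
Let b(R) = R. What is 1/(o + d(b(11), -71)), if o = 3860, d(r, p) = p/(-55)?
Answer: 55/212371 ≈ 0.00025898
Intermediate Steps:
d(r, p) = -p/55 (d(r, p) = p*(-1/55) = -p/55)
1/(o + d(b(11), -71)) = 1/(3860 - 1/55*(-71)) = 1/(3860 + 71/55) = 1/(212371/55) = 55/212371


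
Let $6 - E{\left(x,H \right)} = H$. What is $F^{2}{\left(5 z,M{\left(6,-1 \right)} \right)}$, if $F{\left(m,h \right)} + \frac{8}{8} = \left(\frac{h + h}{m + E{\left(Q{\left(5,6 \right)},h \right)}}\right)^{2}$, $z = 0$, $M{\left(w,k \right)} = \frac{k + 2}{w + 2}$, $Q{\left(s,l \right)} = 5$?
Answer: $\frac{4862025}{4879681} \approx 0.99638$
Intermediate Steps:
$M{\left(w,k \right)} = \frac{2 + k}{2 + w}$
$E{\left(x,H \right)} = 6 - H$
$F{\left(m,h \right)} = -1 + \frac{4 h^{2}}{\left(6 + m - h\right)^{2}}$ ($F{\left(m,h \right)} = -1 + \left(\frac{h + h}{m - \left(-6 + h\right)}\right)^{2} = -1 + \left(\frac{2 h}{6 + m - h}\right)^{2} = -1 + \frac{4 h^{2}}{\left(6 + m - h\right)^{2}}$)
$F^{2}{\left(5 z,M{\left(6,-1 \right)} \right)} = \left(-1 + \frac{4 \left(\frac{2 - 1}{2 + 6}\right)^{2}}{\left(6 + 5 \cdot 0 - \frac{2 - 1}{2 + 6}\right)^{2}}\right)^{2} = \left(-1 + \frac{4 \left(\frac{1}{8} \cdot 1\right)^{2}}{\left(6 + 0 - \frac{1}{8} \cdot 1\right)^{2}}\right)^{2} = \left(-1 + \frac{4}{64 \left(6 + 0 - \frac{1}{8}\right)^{2}}\right)^{2} = \left(-1 + 4 \cdot \frac{1}{64} \frac{1}{\left(6 + 0 - \frac{1}{8}\right)^{2}}\right)^{2} = \left(-1 + 4 \cdot \frac{1}{64} \frac{1}{\frac{2209}{64}}\right)^{2} = \left(-1 + 4 \cdot \frac{1}{64} \cdot \frac{64}{2209}\right)^{2} = \left(-1 + \frac{4}{2209}\right)^{2} = \left(- \frac{2205}{2209}\right)^{2} = \frac{4862025}{4879681}$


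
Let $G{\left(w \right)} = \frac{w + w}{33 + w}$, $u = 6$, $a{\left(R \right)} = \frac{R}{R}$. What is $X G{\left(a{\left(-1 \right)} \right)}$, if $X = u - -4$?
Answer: $\frac{10}{17} \approx 0.58823$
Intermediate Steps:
$a{\left(R \right)} = 1$
$G{\left(w \right)} = \frac{2 w}{33 + w}$
$X = 10$ ($X = 6 - -4 = 6 + 4 = 10$)
$X G{\left(a{\left(-1 \right)} \right)} = 10 \cdot 2 \cdot 1 \frac{1}{33 + 1} = 10 \cdot 2 \cdot 1 \cdot \frac{1}{34} = 10 \cdot \frac{1}{17} = \frac{10}{17}$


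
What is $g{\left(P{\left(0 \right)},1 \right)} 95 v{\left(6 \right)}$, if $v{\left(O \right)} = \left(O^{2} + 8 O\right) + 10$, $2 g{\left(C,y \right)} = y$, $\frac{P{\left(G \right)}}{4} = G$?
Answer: $4465$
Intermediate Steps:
$P{\left(G \right)} = 4 G$
$g{\left(C,y \right)} = \frac{y}{2}$
$v{\left(O \right)} = 10 + O^{2} + 8 O$
$g{\left(P{\left(0 \right)},1 \right)} 95 v{\left(6 \right)} = \frac{1}{2} \cdot 1 \cdot 95 \left(10 + 6^{2} + 8 \cdot 6\right) = \frac{1}{2} \cdot 95 \left(10 + 36 + 48\right) = \frac{95}{2} \cdot 94 = 4465$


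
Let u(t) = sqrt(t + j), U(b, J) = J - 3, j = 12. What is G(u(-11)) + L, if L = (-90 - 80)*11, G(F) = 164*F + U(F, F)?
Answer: -1708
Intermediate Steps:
U(b, J) = -3 + J
u(t) = sqrt(12 + t) (u(t) = sqrt(t + 12) = sqrt(12 + t))
G(F) = -3 + 165*F (G(F) = 164*F + (-3 + F) = -3 + 165*F)
L = -1870 (L = -170*11 = -1870)
G(u(-11)) + L = (-3 + 165*sqrt(12 - 11)) - 1870 = (-3 + 165*sqrt(1)) - 1870 = (-3 + 165*1) - 1870 = (-3 + 165) - 1870 = 162 - 1870 = -1708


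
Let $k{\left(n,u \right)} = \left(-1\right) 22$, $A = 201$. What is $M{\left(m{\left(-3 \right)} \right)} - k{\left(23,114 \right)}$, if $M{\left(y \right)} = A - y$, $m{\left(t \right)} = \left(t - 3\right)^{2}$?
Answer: $187$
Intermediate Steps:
$k{\left(n,u \right)} = -22$
$m{\left(t \right)} = \left(-3 + t\right)^{2}$
$M{\left(y \right)} = 201 - y$
$M{\left(m{\left(-3 \right)} \right)} - k{\left(23,114 \right)} = \left(201 - \left(-3 - 3\right)^{2}\right) - -22 = \left(201 - \left(-6\right)^{2}\right) + 22 = \left(201 - 36\right) + 22 = 165 + 22 = 187$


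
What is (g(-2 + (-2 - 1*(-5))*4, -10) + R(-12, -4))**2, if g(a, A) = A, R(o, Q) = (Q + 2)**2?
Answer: 36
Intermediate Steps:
R(o, Q) = (2 + Q)**2
(g(-2 + (-2 - 1*(-5))*4, -10) + R(-12, -4))**2 = (-10 + (2 - 4)**2)**2 = (-10 + (-2)**2)**2 = (-10 + 4)**2 = (-6)**2 = 36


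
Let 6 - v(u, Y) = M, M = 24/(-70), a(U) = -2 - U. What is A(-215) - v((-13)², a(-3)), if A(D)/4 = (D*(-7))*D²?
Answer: 9739607278/35 ≈ 2.7827e+8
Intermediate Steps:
M = -12/35 (M = 24*(-1/70) = -12/35 ≈ -0.34286)
v(u, Y) = 222/35 (v(u, Y) = 6 - 1*(-12/35) = 6 + 12/35 = 222/35)
A(D) = -28*D³ (A(D) = 4*((D*(-7))*D²) = 4*((-7*D)*D²) = 4*(-7*D³) = -28*D³)
A(-215) - v((-13)², a(-3)) = -28*(-215)³ - 1*222/35 = -28*(-9938375) - 222/35 = 278274500 - 222/35 = 9739607278/35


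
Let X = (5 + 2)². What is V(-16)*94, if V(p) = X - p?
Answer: 6110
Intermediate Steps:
X = 49 (X = 7² = 49)
V(p) = 49 - p
V(-16)*94 = (49 - 1*(-16))*94 = (49 + 16)*94 = 65*94 = 6110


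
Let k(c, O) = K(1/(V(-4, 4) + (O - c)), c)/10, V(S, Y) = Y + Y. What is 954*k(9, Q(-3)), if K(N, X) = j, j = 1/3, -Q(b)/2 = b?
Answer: 159/5 ≈ 31.800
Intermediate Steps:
V(S, Y) = 2*Y
Q(b) = -2*b
j = ⅓ ≈ 0.33333
K(N, X) = ⅓
k(c, O) = 1/30 (k(c, O) = (⅓)/10 = (⅓)*(⅒) = 1/30)
954*k(9, Q(-3)) = 954*(1/30) = 159/5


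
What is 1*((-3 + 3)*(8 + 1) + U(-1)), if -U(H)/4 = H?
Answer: 4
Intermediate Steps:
U(H) = -4*H
1*((-3 + 3)*(8 + 1) + U(-1)) = 1*((-3 + 3)*(8 + 1) - 4*(-1)) = 1*(0*9 + 4) = 1*(0 + 4) = 1*4 = 4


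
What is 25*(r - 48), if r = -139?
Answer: -4675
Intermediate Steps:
25*(r - 48) = 25*(-139 - 48) = 25*(-187) = -4675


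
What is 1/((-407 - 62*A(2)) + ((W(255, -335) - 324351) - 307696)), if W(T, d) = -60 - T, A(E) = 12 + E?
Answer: -1/633637 ≈ -1.5782e-6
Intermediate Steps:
1/((-407 - 62*A(2)) + ((W(255, -335) - 324351) - 307696)) = 1/((-407 - 62*(12 + 2)) + (((-60 - 1*255) - 324351) - 307696)) = 1/((-407 - 62*14) + (((-60 - 255) - 324351) - 307696)) = 1/((-407 - 868) + ((-315 - 324351) - 307696)) = 1/(-1275 + (-324666 - 307696)) = 1/(-1275 - 632362) = 1/(-633637) = -1/633637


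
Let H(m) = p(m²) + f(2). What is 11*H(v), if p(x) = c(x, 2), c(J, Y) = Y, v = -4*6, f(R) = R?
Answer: 44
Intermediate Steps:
v = -24
p(x) = 2
H(m) = 4 (H(m) = 2 + 2 = 4)
11*H(v) = 11*4 = 44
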